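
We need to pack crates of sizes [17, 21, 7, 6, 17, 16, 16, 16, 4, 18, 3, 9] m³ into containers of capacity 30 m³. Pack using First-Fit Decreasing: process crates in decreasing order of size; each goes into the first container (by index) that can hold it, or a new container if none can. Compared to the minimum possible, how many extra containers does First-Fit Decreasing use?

0

First-Fit Decreasing: [21,9] [18,7,4] [17,6,3] [17] [16] [16] [16] → 7 containers.
7 crates exceed 15 m³ (half the capacity), and no two of those can share a container, so at least 7 containers are needed.
So 7 is already optimal.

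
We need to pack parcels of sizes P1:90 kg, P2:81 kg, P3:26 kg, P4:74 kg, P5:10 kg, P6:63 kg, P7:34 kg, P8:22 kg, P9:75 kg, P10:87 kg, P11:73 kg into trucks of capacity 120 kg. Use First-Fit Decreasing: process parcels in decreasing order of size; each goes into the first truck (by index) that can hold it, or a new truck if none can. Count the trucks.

Sorted descending: 90, 87, 81, 75, 74, 73, 63, 34, 26, 22, 10.
90 kg → truck 1 (remaining 30 kg)
87 kg → truck 2 (remaining 33 kg)
81 kg → truck 3 (remaining 39 kg)
75 kg → truck 4 (remaining 45 kg)
74 kg → truck 5 (remaining 46 kg)
73 kg → truck 6 (remaining 47 kg)
63 kg → truck 7 (remaining 57 kg)
34 kg → truck 3 (remaining 5 kg)
26 kg → truck 1 (remaining 4 kg)
22 kg → truck 2 (remaining 11 kg)
10 kg → truck 2 (remaining 1 kg)
Final trucks: [90,26] [87,22,10] [81,34] [75] [74] [73] [63].

7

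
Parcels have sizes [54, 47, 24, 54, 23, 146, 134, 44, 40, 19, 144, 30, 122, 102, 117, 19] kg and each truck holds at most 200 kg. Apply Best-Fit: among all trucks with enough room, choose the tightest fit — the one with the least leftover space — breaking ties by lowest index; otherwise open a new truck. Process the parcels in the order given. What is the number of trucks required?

truck 1: place 54 kg, 146 kg left
truck 1: place 47 kg, 99 kg left
truck 1: place 24 kg, 75 kg left
truck 1: place 54 kg, 21 kg left
truck 2: place 23 kg, 177 kg left
truck 2: place 146 kg, 31 kg left
truck 3: place 134 kg, 66 kg left
truck 3: place 44 kg, 22 kg left
truck 4: place 40 kg, 160 kg left
truck 1: place 19 kg, 2 kg left
truck 4: place 144 kg, 16 kg left
truck 2: place 30 kg, 1 kg left
truck 5: place 122 kg, 78 kg left
truck 6: place 102 kg, 98 kg left
truck 7: place 117 kg, 83 kg left
truck 3: place 19 kg, 3 kg left
Final trucks: [54,47,24,54,19] [23,146,30] [134,44,19] [40,144] [122] [102] [117].

7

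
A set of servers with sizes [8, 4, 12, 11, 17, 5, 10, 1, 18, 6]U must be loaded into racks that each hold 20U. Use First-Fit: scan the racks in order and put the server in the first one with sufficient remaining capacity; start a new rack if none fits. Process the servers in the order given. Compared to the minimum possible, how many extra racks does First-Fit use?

First-Fit: [8,4,5,1] [12,6] [11] [17] [10] [18] → 6 racks.
Total size 92U; any packing needs at least ⌈92/20⌉ = 5 racks.
An optimal packing achieves that bound: [18,1] [17] [12,8] [11,6] [10,5,4] → 5 racks.
Excess: 6 − 5 = 1.

1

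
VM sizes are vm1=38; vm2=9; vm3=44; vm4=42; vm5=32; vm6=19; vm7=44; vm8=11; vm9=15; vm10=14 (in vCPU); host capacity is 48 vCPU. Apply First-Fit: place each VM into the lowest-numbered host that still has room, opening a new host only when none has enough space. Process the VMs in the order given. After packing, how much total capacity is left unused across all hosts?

20

Put vm1 (38 vCPU) in host 1; 10 vCPU remain.
Put vm2 (9 vCPU) in host 1; 1 vCPU remain.
Put vm3 (44 vCPU) in host 2; 4 vCPU remain.
Put vm4 (42 vCPU) in host 3; 6 vCPU remain.
Put vm5 (32 vCPU) in host 4; 16 vCPU remain.
Put vm6 (19 vCPU) in host 5; 29 vCPU remain.
Put vm7 (44 vCPU) in host 6; 4 vCPU remain.
Put vm8 (11 vCPU) in host 4; 5 vCPU remain.
Put vm9 (15 vCPU) in host 5; 14 vCPU remain.
Put vm10 (14 vCPU) in host 5; 0 vCPU remain.
6 hosts × 48 vCPU = 288 vCPU; used 268 vCPU; unused 20 vCPU.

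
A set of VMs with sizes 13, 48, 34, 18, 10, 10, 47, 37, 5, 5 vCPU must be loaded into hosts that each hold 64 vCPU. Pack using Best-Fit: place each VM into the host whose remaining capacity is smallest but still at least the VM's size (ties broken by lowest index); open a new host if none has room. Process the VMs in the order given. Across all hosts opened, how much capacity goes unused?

29

Put 13 vCPU in host 1; 51 vCPU remain.
Put 48 vCPU in host 1; 3 vCPU remain.
Put 34 vCPU in host 2; 30 vCPU remain.
Put 18 vCPU in host 2; 12 vCPU remain.
Put 10 vCPU in host 2; 2 vCPU remain.
Put 10 vCPU in host 3; 54 vCPU remain.
Put 47 vCPU in host 3; 7 vCPU remain.
Put 37 vCPU in host 4; 27 vCPU remain.
Put 5 vCPU in host 3; 2 vCPU remain.
Put 5 vCPU in host 4; 22 vCPU remain.
4 hosts × 64 vCPU = 256 vCPU; used 227 vCPU; unused 29 vCPU.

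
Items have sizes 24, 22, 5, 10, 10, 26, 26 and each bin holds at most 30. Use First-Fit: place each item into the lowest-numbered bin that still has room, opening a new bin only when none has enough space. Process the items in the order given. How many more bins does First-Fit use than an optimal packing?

0

First-Fit: [24,5] [22] [10,10] [26] [26] → 5 bins.
Total size 123; any packing needs at least ⌈123/30⌉ = 5 bins.
So 5 is already optimal.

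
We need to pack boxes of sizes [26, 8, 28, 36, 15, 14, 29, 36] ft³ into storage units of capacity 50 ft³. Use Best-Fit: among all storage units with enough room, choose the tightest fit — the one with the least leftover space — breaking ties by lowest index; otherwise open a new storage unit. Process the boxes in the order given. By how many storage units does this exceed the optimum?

0

Best-Fit: [26,8,15] [28] [36,14] [29] [36] → 5 storage units.
5 boxes exceed 25 ft³ (half the capacity), and no two of those can share a storage unit, so at least 5 storage units are needed.
So 5 is already optimal.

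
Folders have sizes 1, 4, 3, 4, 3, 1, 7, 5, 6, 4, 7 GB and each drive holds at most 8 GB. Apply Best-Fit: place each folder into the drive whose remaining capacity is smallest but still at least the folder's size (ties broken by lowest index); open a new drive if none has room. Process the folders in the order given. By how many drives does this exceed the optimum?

1

Best-Fit: [1,4,3] [4,3,1] [7] [5] [6] [4] [7] → 7 drives.
Total size 45 GB; any packing needs at least ⌈45/8⌉ = 6 drives.
An optimal packing achieves that bound: [7,1] [7,1] [6] [5,3] [4,4] [4,3] → 6 drives.
Excess: 7 − 6 = 1.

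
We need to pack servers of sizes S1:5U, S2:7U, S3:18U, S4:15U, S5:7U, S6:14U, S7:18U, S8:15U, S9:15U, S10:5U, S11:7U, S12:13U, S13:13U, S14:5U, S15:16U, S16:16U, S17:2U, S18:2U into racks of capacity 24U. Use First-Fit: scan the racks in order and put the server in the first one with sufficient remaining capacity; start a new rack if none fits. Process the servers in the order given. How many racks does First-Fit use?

Put S1 (5U) in rack 1; 19U remain.
Put S2 (7U) in rack 1; 12U remain.
Put S3 (18U) in rack 2; 6U remain.
Put S4 (15U) in rack 3; 9U remain.
Put S5 (7U) in rack 1; 5U remain.
Put S6 (14U) in rack 4; 10U remain.
Put S7 (18U) in rack 5; 6U remain.
Put S8 (15U) in rack 6; 9U remain.
Put S9 (15U) in rack 7; 9U remain.
Put S10 (5U) in rack 1; 0U remain.
Put S11 (7U) in rack 3; 2U remain.
Put S12 (13U) in rack 8; 11U remain.
Put S13 (13U) in rack 9; 11U remain.
Put S14 (5U) in rack 2; 1U remain.
Put S15 (16U) in rack 10; 8U remain.
Put S16 (16U) in rack 11; 8U remain.
Put S17 (2U) in rack 3; 0U remain.
Put S18 (2U) in rack 4; 8U remain.
Final racks: [5,7,7,5] [18,5] [15,7,2] [14,2] [18] [15] [15] [13] [13] [16] [16].

11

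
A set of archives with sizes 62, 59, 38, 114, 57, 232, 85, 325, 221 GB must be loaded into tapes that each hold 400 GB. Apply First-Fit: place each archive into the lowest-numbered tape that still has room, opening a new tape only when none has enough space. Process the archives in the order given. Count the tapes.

Put 62 GB in tape 1; 338 GB remain.
Put 59 GB in tape 1; 279 GB remain.
Put 38 GB in tape 1; 241 GB remain.
Put 114 GB in tape 1; 127 GB remain.
Put 57 GB in tape 1; 70 GB remain.
Put 232 GB in tape 2; 168 GB remain.
Put 85 GB in tape 2; 83 GB remain.
Put 325 GB in tape 3; 75 GB remain.
Put 221 GB in tape 4; 179 GB remain.
Final tapes: [62,59,38,114,57] [232,85] [325] [221].

4 tapes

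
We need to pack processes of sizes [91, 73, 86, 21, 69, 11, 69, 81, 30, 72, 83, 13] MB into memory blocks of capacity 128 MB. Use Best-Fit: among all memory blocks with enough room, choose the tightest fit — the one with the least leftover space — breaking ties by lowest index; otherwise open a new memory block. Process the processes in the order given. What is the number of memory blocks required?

Put 91 MB in memory block 1; 37 MB remain.
Put 73 MB in memory block 2; 55 MB remain.
Put 86 MB in memory block 3; 42 MB remain.
Put 21 MB in memory block 1; 16 MB remain.
Put 69 MB in memory block 4; 59 MB remain.
Put 11 MB in memory block 1; 5 MB remain.
Put 69 MB in memory block 5; 59 MB remain.
Put 81 MB in memory block 6; 47 MB remain.
Put 30 MB in memory block 3; 12 MB remain.
Put 72 MB in memory block 7; 56 MB remain.
Put 83 MB in memory block 8; 45 MB remain.
Put 13 MB in memory block 8; 32 MB remain.

8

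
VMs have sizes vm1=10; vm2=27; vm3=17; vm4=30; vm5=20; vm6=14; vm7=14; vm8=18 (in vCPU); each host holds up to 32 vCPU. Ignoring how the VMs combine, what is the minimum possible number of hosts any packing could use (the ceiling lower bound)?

5 hosts

Total size = 10 + 27 + 17 + 30 + 20 + 14 + 14 + 18 = 150 vCPU.
⌈150 / 32⌉ = 5.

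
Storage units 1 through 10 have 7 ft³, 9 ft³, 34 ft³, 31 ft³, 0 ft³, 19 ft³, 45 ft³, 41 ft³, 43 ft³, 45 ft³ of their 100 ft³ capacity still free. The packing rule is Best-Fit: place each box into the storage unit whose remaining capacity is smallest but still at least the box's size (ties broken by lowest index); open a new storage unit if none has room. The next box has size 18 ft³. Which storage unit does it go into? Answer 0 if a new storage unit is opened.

Storage units with room: storage unit 3 (34 ft³), storage unit 4 (31 ft³), storage unit 6 (19 ft³), storage unit 7 (45 ft³), storage unit 8 (41 ft³), storage unit 9 (43 ft³), storage unit 10 (45 ft³).
Tightest fit is storage unit 6 with 19 ft³ free.

6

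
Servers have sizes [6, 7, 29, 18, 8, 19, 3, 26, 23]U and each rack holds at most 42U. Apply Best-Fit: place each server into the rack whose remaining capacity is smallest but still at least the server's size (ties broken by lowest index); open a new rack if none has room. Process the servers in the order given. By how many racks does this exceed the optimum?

0

Best-Fit: [6,7,29] [18,8,3] [19,23] [26] → 4 racks.
Total size 139U; any packing needs at least ⌈139/42⌉ = 4 racks.
So 4 is already optimal.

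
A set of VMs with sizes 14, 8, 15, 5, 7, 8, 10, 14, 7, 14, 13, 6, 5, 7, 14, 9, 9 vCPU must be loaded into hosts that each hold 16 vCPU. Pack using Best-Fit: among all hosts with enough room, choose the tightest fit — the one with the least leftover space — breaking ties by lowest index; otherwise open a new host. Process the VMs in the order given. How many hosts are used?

12

host 1: place 14 vCPU, 2 vCPU left
host 2: place 8 vCPU, 8 vCPU left
host 3: place 15 vCPU, 1 vCPU left
host 2: place 5 vCPU, 3 vCPU left
host 4: place 7 vCPU, 9 vCPU left
host 4: place 8 vCPU, 1 vCPU left
host 5: place 10 vCPU, 6 vCPU left
host 6: place 14 vCPU, 2 vCPU left
host 7: place 7 vCPU, 9 vCPU left
host 8: place 14 vCPU, 2 vCPU left
host 9: place 13 vCPU, 3 vCPU left
host 5: place 6 vCPU, 0 vCPU left
host 7: place 5 vCPU, 4 vCPU left
host 10: place 7 vCPU, 9 vCPU left
host 11: place 14 vCPU, 2 vCPU left
host 10: place 9 vCPU, 0 vCPU left
host 12: place 9 vCPU, 7 vCPU left
Final hosts: [14] [8,5] [15] [7,8] [10,6] [14] [7,5] [14] [13] [7,9] [14] [9].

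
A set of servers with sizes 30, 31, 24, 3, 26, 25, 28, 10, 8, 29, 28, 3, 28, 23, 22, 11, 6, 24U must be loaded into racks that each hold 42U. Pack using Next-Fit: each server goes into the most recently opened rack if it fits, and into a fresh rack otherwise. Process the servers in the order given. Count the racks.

12 racks

Put 30U in rack 1; 12U remain.
Put 31U in rack 2; 11U remain.
Put 24U in rack 3; 18U remain.
Put 3U in rack 3; 15U remain.
Put 26U in rack 4; 16U remain.
Put 25U in rack 5; 17U remain.
Put 28U in rack 6; 14U remain.
Put 10U in rack 6; 4U remain.
Put 8U in rack 7; 34U remain.
Put 29U in rack 7; 5U remain.
Put 28U in rack 8; 14U remain.
Put 3U in rack 8; 11U remain.
Put 28U in rack 9; 14U remain.
Put 23U in rack 10; 19U remain.
Put 22U in rack 11; 20U remain.
Put 11U in rack 11; 9U remain.
Put 6U in rack 11; 3U remain.
Put 24U in rack 12; 18U remain.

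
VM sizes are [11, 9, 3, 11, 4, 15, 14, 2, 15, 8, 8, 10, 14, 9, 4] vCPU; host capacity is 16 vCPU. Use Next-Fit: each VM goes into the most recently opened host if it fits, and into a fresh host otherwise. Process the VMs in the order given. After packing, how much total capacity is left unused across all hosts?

23

11 vCPU → host 1 (remaining 5 vCPU)
9 vCPU → host 2 (remaining 7 vCPU)
3 vCPU → host 2 (remaining 4 vCPU)
11 vCPU → host 3 (remaining 5 vCPU)
4 vCPU → host 3 (remaining 1 vCPU)
15 vCPU → host 4 (remaining 1 vCPU)
14 vCPU → host 5 (remaining 2 vCPU)
2 vCPU → host 5 (remaining 0 vCPU)
15 vCPU → host 6 (remaining 1 vCPU)
8 vCPU → host 7 (remaining 8 vCPU)
8 vCPU → host 7 (remaining 0 vCPU)
10 vCPU → host 8 (remaining 6 vCPU)
14 vCPU → host 9 (remaining 2 vCPU)
9 vCPU → host 10 (remaining 7 vCPU)
4 vCPU → host 10 (remaining 3 vCPU)
10 hosts × 16 vCPU = 160 vCPU; used 137 vCPU; unused 23 vCPU.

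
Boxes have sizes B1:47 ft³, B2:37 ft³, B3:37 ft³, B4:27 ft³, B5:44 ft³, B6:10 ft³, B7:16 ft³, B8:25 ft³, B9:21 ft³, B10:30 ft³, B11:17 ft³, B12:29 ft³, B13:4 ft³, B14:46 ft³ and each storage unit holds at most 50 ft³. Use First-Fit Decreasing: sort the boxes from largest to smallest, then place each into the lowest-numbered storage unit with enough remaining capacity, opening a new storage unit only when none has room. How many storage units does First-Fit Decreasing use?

9 storage units

Sorted descending: 47, 46, 44, 37, 37, 30, 29, 27, 25, 21, 17, 16, 10, 4.
storage unit 1: place 47 ft³, 3 ft³ left
storage unit 2: place 46 ft³, 4 ft³ left
storage unit 3: place 44 ft³, 6 ft³ left
storage unit 4: place 37 ft³, 13 ft³ left
storage unit 5: place 37 ft³, 13 ft³ left
storage unit 6: place 30 ft³, 20 ft³ left
storage unit 7: place 29 ft³, 21 ft³ left
storage unit 8: place 27 ft³, 23 ft³ left
storage unit 9: place 25 ft³, 25 ft³ left
storage unit 7: place 21 ft³, 0 ft³ left
storage unit 6: place 17 ft³, 3 ft³ left
storage unit 8: place 16 ft³, 7 ft³ left
storage unit 4: place 10 ft³, 3 ft³ left
storage unit 2: place 4 ft³, 0 ft³ left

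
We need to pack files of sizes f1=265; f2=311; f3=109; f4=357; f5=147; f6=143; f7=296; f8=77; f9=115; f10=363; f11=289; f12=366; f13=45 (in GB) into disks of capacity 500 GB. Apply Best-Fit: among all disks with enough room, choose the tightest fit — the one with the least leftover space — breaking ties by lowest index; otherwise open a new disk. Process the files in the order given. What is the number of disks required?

f1 (265 GB) → disk 1 (remaining 235 GB)
f2 (311 GB) → disk 2 (remaining 189 GB)
f3 (109 GB) → disk 2 (remaining 80 GB)
f4 (357 GB) → disk 3 (remaining 143 GB)
f5 (147 GB) → disk 1 (remaining 88 GB)
f6 (143 GB) → disk 3 (remaining 0 GB)
f7 (296 GB) → disk 4 (remaining 204 GB)
f8 (77 GB) → disk 2 (remaining 3 GB)
f9 (115 GB) → disk 4 (remaining 89 GB)
f10 (363 GB) → disk 5 (remaining 137 GB)
f11 (289 GB) → disk 6 (remaining 211 GB)
f12 (366 GB) → disk 7 (remaining 134 GB)
f13 (45 GB) → disk 1 (remaining 43 GB)
Final disks: [265,147,45] [311,109,77] [357,143] [296,115] [363] [289] [366].

7 disks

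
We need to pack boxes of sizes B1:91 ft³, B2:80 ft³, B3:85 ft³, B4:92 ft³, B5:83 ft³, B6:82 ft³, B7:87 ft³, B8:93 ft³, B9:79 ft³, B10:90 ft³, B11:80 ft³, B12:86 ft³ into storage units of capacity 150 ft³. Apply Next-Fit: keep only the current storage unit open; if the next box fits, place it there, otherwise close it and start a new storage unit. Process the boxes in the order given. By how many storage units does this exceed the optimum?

Next-Fit: [91] [80] [85] [92] [83] [82] [87] [93] [79] [90] [80] [86] → 12 storage units.
12 boxes exceed 75 ft³ (half the capacity), and no two of those can share a storage unit, so at least 12 storage units are needed.
So 12 is already optimal.

0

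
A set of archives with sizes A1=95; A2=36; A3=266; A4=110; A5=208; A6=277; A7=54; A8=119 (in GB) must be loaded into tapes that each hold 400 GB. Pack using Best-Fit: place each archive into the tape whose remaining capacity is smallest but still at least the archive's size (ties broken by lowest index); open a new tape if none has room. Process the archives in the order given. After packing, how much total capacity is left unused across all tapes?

tape 1: place A1 (95 GB), 305 GB left
tape 1: place A2 (36 GB), 269 GB left
tape 1: place A3 (266 GB), 3 GB left
tape 2: place A4 (110 GB), 290 GB left
tape 2: place A5 (208 GB), 82 GB left
tape 3: place A6 (277 GB), 123 GB left
tape 2: place A7 (54 GB), 28 GB left
tape 3: place A8 (119 GB), 4 GB left
3 tapes × 400 GB = 1200 GB; used 1165 GB; unused 35 GB.

35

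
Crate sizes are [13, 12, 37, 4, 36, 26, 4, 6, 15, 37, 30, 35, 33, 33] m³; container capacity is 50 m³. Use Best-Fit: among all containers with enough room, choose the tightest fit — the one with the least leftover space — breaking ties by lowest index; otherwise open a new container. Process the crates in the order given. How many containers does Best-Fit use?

9

container 1: place 13 m³, 37 m³ left
container 1: place 12 m³, 25 m³ left
container 2: place 37 m³, 13 m³ left
container 2: place 4 m³, 9 m³ left
container 3: place 36 m³, 14 m³ left
container 4: place 26 m³, 24 m³ left
container 2: place 4 m³, 5 m³ left
container 3: place 6 m³, 8 m³ left
container 4: place 15 m³, 9 m³ left
container 5: place 37 m³, 13 m³ left
container 6: place 30 m³, 20 m³ left
container 7: place 35 m³, 15 m³ left
container 8: place 33 m³, 17 m³ left
container 9: place 33 m³, 17 m³ left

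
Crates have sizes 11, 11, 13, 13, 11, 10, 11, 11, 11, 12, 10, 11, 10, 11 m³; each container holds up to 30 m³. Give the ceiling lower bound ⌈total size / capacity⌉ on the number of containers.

Total size = 11 + 11 + 13 + 13 + 11 + 10 + 11 + 11 + 11 + 12 + 10 + 11 + 10 + 11 = 156 m³.
⌈156 / 30⌉ = 6.

6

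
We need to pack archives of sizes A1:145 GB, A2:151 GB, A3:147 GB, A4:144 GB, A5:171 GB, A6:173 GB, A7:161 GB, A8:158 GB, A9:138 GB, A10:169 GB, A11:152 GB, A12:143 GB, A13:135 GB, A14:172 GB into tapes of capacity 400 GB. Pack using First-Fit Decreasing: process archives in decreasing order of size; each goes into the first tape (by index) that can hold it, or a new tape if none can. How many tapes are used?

Sorted descending: 173, 172, 171, 169, 161, 158, 152, 151, 147, 145, 144, 143, 138, 135.
tape 1: place 173 GB, 227 GB left
tape 1: place 172 GB, 55 GB left
tape 2: place 171 GB, 229 GB left
tape 2: place 169 GB, 60 GB left
tape 3: place 161 GB, 239 GB left
tape 3: place 158 GB, 81 GB left
tape 4: place 152 GB, 248 GB left
tape 4: place 151 GB, 97 GB left
tape 5: place 147 GB, 253 GB left
tape 5: place 145 GB, 108 GB left
tape 6: place 144 GB, 256 GB left
tape 6: place 143 GB, 113 GB left
tape 7: place 138 GB, 262 GB left
tape 7: place 135 GB, 127 GB left
Final tapes: [173,172] [171,169] [161,158] [152,151] [147,145] [144,143] [138,135].

7 tapes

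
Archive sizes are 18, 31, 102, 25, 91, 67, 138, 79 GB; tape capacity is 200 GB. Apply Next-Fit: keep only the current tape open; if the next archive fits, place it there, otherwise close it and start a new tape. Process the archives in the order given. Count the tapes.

Put 18 GB in tape 1; 182 GB remain.
Put 31 GB in tape 1; 151 GB remain.
Put 102 GB in tape 1; 49 GB remain.
Put 25 GB in tape 1; 24 GB remain.
Put 91 GB in tape 2; 109 GB remain.
Put 67 GB in tape 2; 42 GB remain.
Put 138 GB in tape 3; 62 GB remain.
Put 79 GB in tape 4; 121 GB remain.
Final tapes: [18,31,102,25] [91,67] [138] [79].

4 tapes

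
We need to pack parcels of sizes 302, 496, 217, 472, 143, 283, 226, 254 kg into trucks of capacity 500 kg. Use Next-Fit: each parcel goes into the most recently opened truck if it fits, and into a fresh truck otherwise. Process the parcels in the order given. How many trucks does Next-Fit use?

6

truck 1: place 302 kg, 198 kg left
truck 2: place 496 kg, 4 kg left
truck 3: place 217 kg, 283 kg left
truck 4: place 472 kg, 28 kg left
truck 5: place 143 kg, 357 kg left
truck 5: place 283 kg, 74 kg left
truck 6: place 226 kg, 274 kg left
truck 6: place 254 kg, 20 kg left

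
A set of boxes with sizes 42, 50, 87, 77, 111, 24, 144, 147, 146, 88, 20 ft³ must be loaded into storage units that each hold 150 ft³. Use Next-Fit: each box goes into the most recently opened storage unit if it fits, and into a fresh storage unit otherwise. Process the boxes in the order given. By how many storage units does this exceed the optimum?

1

Next-Fit: [42,50] [87] [77] [111,24] [144] [147] [146] [88,20] → 8 storage units.
Total size 936 ft³; any packing needs at least ⌈936/150⌉ = 7 storage units.
An optimal packing achieves that bound: [147] [146] [144] [111,24] [88,50] [87,42,20] [77] → 7 storage units.
Excess: 8 − 7 = 1.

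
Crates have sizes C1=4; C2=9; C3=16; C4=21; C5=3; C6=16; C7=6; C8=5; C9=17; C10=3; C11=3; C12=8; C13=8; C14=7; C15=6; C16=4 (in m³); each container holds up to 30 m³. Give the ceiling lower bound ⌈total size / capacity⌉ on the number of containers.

Total size = 4 + 9 + 16 + 21 + 3 + 16 + 6 + 5 + 17 + 3 + 3 + 8 + 8 + 7 + 6 + 4 = 136 m³.
⌈136 / 30⌉ = 5.

5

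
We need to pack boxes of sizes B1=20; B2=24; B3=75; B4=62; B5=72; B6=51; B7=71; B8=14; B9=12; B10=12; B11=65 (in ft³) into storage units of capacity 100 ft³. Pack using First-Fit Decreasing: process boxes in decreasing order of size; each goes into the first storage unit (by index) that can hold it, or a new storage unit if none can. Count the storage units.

Sorted descending: 75, 72, 71, 65, 62, 51, 24, 20, 14, 12, 12.
75 ft³ → storage unit 1 (remaining 25 ft³)
72 ft³ → storage unit 2 (remaining 28 ft³)
71 ft³ → storage unit 3 (remaining 29 ft³)
65 ft³ → storage unit 4 (remaining 35 ft³)
62 ft³ → storage unit 5 (remaining 38 ft³)
51 ft³ → storage unit 6 (remaining 49 ft³)
24 ft³ → storage unit 1 (remaining 1 ft³)
20 ft³ → storage unit 2 (remaining 8 ft³)
14 ft³ → storage unit 3 (remaining 15 ft³)
12 ft³ → storage unit 3 (remaining 3 ft³)
12 ft³ → storage unit 4 (remaining 23 ft³)

6 storage units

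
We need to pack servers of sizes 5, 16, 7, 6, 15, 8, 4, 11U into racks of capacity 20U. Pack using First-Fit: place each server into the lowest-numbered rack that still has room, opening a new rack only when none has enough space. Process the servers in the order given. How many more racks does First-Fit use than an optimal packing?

0

First-Fit: [5,7,6] [16,4] [15] [8,11] → 4 racks.
Total size 72U; any packing needs at least ⌈72/20⌉ = 4 racks.
So 4 is already optimal.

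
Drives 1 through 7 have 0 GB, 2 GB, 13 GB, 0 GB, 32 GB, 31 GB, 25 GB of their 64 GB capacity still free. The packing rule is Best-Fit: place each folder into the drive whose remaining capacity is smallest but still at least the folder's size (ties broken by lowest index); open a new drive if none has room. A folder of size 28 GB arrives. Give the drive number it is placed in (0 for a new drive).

Drives with room: drive 5 (32 GB), drive 6 (31 GB).
Tightest fit is drive 6 with 31 GB free.

6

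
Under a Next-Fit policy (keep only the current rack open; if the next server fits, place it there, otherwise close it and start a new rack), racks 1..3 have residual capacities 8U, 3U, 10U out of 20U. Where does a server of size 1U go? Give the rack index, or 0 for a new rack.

3

Next-Fit only looks at rack 3, which has 10U free.
1U fits there.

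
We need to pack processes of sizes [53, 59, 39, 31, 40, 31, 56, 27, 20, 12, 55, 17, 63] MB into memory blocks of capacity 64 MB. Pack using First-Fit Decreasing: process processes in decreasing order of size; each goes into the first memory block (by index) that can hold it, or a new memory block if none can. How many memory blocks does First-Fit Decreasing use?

Sorted descending: 63, 59, 56, 55, 53, 40, 39, 31, 31, 27, 20, 17, 12.
63 MB → memory block 1 (remaining 1 MB)
59 MB → memory block 2 (remaining 5 MB)
56 MB → memory block 3 (remaining 8 MB)
55 MB → memory block 4 (remaining 9 MB)
53 MB → memory block 5 (remaining 11 MB)
40 MB → memory block 6 (remaining 24 MB)
39 MB → memory block 7 (remaining 25 MB)
31 MB → memory block 8 (remaining 33 MB)
31 MB → memory block 8 (remaining 2 MB)
27 MB → memory block 9 (remaining 37 MB)
20 MB → memory block 6 (remaining 4 MB)
17 MB → memory block 7 (remaining 8 MB)
12 MB → memory block 9 (remaining 25 MB)
Final memory blocks: [63] [59] [56] [55] [53] [40,20] [39,17] [31,31] [27,12].

9 memory blocks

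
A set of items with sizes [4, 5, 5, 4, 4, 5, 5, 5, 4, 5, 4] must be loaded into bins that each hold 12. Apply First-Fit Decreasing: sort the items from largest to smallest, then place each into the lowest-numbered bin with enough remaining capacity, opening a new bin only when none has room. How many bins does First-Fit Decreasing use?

Sorted descending: 5, 5, 5, 5, 5, 5, 4, 4, 4, 4, 4.
Put 5 in bin 1; 7 remain.
Put 5 in bin 1; 2 remain.
Put 5 in bin 2; 7 remain.
Put 5 in bin 2; 2 remain.
Put 5 in bin 3; 7 remain.
Put 5 in bin 3; 2 remain.
Put 4 in bin 4; 8 remain.
Put 4 in bin 4; 4 remain.
Put 4 in bin 4; 0 remain.
Put 4 in bin 5; 8 remain.
Put 4 in bin 5; 4 remain.

5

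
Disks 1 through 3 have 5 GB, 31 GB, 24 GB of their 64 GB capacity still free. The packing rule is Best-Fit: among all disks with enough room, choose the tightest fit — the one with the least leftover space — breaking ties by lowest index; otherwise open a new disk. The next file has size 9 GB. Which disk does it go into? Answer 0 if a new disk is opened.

3

Disks with room: disk 2 (31 GB), disk 3 (24 GB).
Tightest fit is disk 3 with 24 GB free.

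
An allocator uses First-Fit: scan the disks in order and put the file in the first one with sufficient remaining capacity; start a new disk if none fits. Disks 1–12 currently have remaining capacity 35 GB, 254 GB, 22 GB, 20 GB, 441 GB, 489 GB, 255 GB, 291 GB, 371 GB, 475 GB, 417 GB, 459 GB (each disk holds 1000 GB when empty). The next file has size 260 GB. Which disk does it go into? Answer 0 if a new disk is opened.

Disks with room: disk 5 (441 GB), disk 6 (489 GB), disk 8 (291 GB), disk 9 (371 GB), disk 10 (475 GB), disk 11 (417 GB), disk 12 (459 GB).
The first with room is disk 5.

5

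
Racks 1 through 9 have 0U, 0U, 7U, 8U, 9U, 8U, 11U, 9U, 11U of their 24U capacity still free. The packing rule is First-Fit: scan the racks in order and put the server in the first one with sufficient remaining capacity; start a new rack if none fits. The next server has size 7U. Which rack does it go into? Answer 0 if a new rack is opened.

Racks with room: rack 3 (7U), rack 4 (8U), rack 5 (9U), rack 6 (8U), rack 7 (11U), rack 8 (9U), rack 9 (11U).
The first with room is rack 3.

3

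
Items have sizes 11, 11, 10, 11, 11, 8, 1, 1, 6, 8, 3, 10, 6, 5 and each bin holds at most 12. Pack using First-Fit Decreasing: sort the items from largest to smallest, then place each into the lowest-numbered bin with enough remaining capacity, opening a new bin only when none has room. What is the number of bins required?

Sorted descending: 11, 11, 11, 11, 10, 10, 8, 8, 6, 6, 5, 3, 1, 1.
bin 1: place 11, 1 left
bin 2: place 11, 1 left
bin 3: place 11, 1 left
bin 4: place 11, 1 left
bin 5: place 10, 2 left
bin 6: place 10, 2 left
bin 7: place 8, 4 left
bin 8: place 8, 4 left
bin 9: place 6, 6 left
bin 9: place 6, 0 left
bin 10: place 5, 7 left
bin 7: place 3, 1 left
bin 1: place 1, 0 left
bin 2: place 1, 0 left

10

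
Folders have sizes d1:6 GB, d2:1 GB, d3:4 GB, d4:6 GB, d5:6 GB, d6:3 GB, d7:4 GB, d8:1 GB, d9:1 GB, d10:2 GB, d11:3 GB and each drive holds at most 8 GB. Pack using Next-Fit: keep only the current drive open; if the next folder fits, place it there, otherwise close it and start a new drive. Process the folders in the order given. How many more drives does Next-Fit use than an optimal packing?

Next-Fit: [6,1] [4] [6] [6] [3,4,1] [1,2,3] → 6 drives.
Total size 37 GB; any packing needs at least ⌈37/8⌉ = 5 drives.
An optimal packing achieves that bound: [6,2] [6,1,1] [6,1] [4,4] [3,3] → 5 drives.
Excess: 6 − 5 = 1.

1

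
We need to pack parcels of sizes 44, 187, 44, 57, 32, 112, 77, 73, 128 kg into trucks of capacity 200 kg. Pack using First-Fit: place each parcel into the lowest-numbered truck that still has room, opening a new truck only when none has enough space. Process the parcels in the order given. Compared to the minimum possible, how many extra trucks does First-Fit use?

1

First-Fit: [44,44,57,32] [187] [112,77] [73] [128] → 5 trucks.
Total size 754 kg; any packing needs at least ⌈754/200⌉ = 4 trucks.
An optimal packing achieves that bound: [187] [128,57] [112,77] [73,44,44,32] → 4 trucks.
Excess: 5 − 4 = 1.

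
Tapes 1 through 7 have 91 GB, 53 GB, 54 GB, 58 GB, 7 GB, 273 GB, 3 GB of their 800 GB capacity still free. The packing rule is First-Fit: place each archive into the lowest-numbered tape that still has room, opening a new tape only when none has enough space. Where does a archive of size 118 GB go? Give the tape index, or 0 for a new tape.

Tapes with room: tape 6 (273 GB).
The first with room is tape 6.

6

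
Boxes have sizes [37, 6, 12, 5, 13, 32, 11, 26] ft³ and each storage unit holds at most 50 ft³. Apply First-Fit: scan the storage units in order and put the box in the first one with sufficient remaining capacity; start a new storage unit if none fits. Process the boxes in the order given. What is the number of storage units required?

4

37 ft³ → storage unit 1 (remaining 13 ft³)
6 ft³ → storage unit 1 (remaining 7 ft³)
12 ft³ → storage unit 2 (remaining 38 ft³)
5 ft³ → storage unit 1 (remaining 2 ft³)
13 ft³ → storage unit 2 (remaining 25 ft³)
32 ft³ → storage unit 3 (remaining 18 ft³)
11 ft³ → storage unit 2 (remaining 14 ft³)
26 ft³ → storage unit 4 (remaining 24 ft³)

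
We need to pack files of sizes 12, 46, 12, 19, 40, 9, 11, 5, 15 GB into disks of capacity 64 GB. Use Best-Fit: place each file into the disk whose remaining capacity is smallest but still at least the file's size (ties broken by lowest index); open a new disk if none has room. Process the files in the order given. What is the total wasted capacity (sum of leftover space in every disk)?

disk 1: place 12 GB, 52 GB left
disk 1: place 46 GB, 6 GB left
disk 2: place 12 GB, 52 GB left
disk 2: place 19 GB, 33 GB left
disk 3: place 40 GB, 24 GB left
disk 3: place 9 GB, 15 GB left
disk 3: place 11 GB, 4 GB left
disk 1: place 5 GB, 1 GB left
disk 2: place 15 GB, 18 GB left
3 disks × 64 GB = 192 GB; used 169 GB; unused 23 GB.

23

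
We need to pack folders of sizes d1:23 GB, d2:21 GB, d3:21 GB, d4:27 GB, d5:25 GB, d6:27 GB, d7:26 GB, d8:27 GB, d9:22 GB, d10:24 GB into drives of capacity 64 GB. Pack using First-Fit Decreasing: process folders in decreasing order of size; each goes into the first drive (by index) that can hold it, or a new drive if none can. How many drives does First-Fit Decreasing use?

5

Sorted descending: 27, 27, 27, 26, 25, 24, 23, 22, 21, 21.
drive 1: place 27 GB, 37 GB left
drive 1: place 27 GB, 10 GB left
drive 2: place 27 GB, 37 GB left
drive 2: place 26 GB, 11 GB left
drive 3: place 25 GB, 39 GB left
drive 3: place 24 GB, 15 GB left
drive 4: place 23 GB, 41 GB left
drive 4: place 22 GB, 19 GB left
drive 5: place 21 GB, 43 GB left
drive 5: place 21 GB, 22 GB left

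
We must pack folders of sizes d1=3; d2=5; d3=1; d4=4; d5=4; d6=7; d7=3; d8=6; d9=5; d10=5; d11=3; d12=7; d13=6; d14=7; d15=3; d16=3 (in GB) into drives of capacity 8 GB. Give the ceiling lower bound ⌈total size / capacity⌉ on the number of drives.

Total size = 3 + 5 + 1 + 4 + 4 + 7 + 3 + 6 + 5 + 5 + 3 + 7 + 6 + 7 + 3 + 3 = 72 GB.
⌈72 / 8⌉ = 9.

9 drives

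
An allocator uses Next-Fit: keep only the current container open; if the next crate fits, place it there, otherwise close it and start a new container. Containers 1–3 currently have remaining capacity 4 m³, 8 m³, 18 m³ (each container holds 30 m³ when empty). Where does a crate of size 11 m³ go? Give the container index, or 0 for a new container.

3

Next-Fit only looks at container 3, which has 18 m³ free.
11 m³ fits there.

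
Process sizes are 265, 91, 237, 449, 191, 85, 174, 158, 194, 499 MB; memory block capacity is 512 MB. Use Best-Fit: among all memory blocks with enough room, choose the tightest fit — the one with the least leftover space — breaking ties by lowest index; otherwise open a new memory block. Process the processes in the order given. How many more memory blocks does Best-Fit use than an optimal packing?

Best-Fit: [265,91,85] [237,191] [449] [174,158] [194] [499] → 6 memory blocks.
Total size 2343 MB; any packing needs at least ⌈2343/512⌉ = 5 memory blocks.
An optimal packing achieves that bound: [499] [449] [265,237] [194,191,91] [174,158,85] → 5 memory blocks.
Excess: 6 − 5 = 1.

1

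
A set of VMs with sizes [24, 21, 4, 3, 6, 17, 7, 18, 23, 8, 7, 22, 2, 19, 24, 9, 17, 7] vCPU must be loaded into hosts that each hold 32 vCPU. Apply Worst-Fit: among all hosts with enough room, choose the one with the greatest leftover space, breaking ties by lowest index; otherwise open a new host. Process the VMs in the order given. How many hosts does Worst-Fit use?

9

Put 24 vCPU in host 1; 8 vCPU remain.
Put 21 vCPU in host 2; 11 vCPU remain.
Put 4 vCPU in host 2; 7 vCPU remain.
Put 3 vCPU in host 1; 5 vCPU remain.
Put 6 vCPU in host 2; 1 vCPU remain.
Put 17 vCPU in host 3; 15 vCPU remain.
Put 7 vCPU in host 3; 8 vCPU remain.
Put 18 vCPU in host 4; 14 vCPU remain.
Put 23 vCPU in host 5; 9 vCPU remain.
Put 8 vCPU in host 4; 6 vCPU remain.
Put 7 vCPU in host 5; 2 vCPU remain.
Put 22 vCPU in host 6; 10 vCPU remain.
Put 2 vCPU in host 6; 8 vCPU remain.
Put 19 vCPU in host 7; 13 vCPU remain.
Put 24 vCPU in host 8; 8 vCPU remain.
Put 9 vCPU in host 7; 4 vCPU remain.
Put 17 vCPU in host 9; 15 vCPU remain.
Put 7 vCPU in host 9; 8 vCPU remain.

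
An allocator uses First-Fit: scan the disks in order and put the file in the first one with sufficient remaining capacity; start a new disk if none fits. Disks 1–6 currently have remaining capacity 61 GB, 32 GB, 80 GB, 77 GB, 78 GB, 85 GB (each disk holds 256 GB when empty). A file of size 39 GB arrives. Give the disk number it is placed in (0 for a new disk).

1

Disks with room: disk 1 (61 GB), disk 3 (80 GB), disk 4 (77 GB), disk 5 (78 GB), disk 6 (85 GB).
The first with room is disk 1.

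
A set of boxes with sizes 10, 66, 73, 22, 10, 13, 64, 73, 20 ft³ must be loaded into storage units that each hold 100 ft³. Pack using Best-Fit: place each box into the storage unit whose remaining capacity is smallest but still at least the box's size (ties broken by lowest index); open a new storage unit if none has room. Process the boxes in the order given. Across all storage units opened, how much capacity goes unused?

storage unit 1: place 10 ft³, 90 ft³ left
storage unit 1: place 66 ft³, 24 ft³ left
storage unit 2: place 73 ft³, 27 ft³ left
storage unit 1: place 22 ft³, 2 ft³ left
storage unit 2: place 10 ft³, 17 ft³ left
storage unit 2: place 13 ft³, 4 ft³ left
storage unit 3: place 64 ft³, 36 ft³ left
storage unit 4: place 73 ft³, 27 ft³ left
storage unit 4: place 20 ft³, 7 ft³ left
4 storage units × 100 ft³ = 400 ft³; used 351 ft³; unused 49 ft³.

49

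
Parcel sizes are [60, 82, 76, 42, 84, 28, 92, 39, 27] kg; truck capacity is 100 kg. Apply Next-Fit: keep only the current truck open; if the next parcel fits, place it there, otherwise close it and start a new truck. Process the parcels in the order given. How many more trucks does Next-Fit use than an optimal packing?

Next-Fit: [60] [82] [76] [42] [84] [28] [92] [39,27] → 8 trucks.
Total size 530 kg; any packing needs at least ⌈530/100⌉ = 6 trucks.
An optimal packing achieves that bound: [92] [84] [82] [76] [60,39] [42,28,27] → 6 trucks.
Excess: 8 − 6 = 2.

2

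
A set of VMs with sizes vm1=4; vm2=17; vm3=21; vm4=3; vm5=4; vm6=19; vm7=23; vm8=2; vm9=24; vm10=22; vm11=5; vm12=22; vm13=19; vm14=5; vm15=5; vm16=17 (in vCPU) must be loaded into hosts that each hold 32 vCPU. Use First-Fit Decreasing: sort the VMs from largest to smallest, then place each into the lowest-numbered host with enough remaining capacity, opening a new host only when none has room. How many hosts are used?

Sorted descending: 24, 23, 22, 22, 21, 19, 19, 17, 17, 5, 5, 5, 4, 4, 3, 2.
Put 24 vCPU in host 1; 8 vCPU remain.
Put 23 vCPU in host 2; 9 vCPU remain.
Put 22 vCPU in host 3; 10 vCPU remain.
Put 22 vCPU in host 4; 10 vCPU remain.
Put 21 vCPU in host 5; 11 vCPU remain.
Put 19 vCPU in host 6; 13 vCPU remain.
Put 19 vCPU in host 7; 13 vCPU remain.
Put 17 vCPU in host 8; 15 vCPU remain.
Put 17 vCPU in host 9; 15 vCPU remain.
Put 5 vCPU in host 1; 3 vCPU remain.
Put 5 vCPU in host 2; 4 vCPU remain.
Put 5 vCPU in host 3; 5 vCPU remain.
Put 4 vCPU in host 2; 0 vCPU remain.
Put 4 vCPU in host 3; 1 vCPU remain.
Put 3 vCPU in host 1; 0 vCPU remain.
Put 2 vCPU in host 4; 8 vCPU remain.

9 hosts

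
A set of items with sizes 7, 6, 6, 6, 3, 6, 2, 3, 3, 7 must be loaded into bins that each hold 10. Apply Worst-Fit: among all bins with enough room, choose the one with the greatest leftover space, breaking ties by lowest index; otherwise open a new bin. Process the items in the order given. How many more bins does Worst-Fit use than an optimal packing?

Worst-Fit: [7] [6,3] [6,2] [6,3] [6,3] [7] → 6 bins.
6 items exceed 5 (half the capacity), and no two of those can share a bin, so at least 6 bins are needed.
So 6 is already optimal.

0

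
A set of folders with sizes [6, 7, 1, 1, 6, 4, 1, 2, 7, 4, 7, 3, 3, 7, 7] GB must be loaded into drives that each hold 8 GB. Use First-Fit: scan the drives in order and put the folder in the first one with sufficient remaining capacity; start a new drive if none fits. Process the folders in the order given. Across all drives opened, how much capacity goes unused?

drive 1: place 6 GB, 2 GB left
drive 2: place 7 GB, 1 GB left
drive 1: place 1 GB, 1 GB left
drive 1: place 1 GB, 0 GB left
drive 3: place 6 GB, 2 GB left
drive 4: place 4 GB, 4 GB left
drive 2: place 1 GB, 0 GB left
drive 3: place 2 GB, 0 GB left
drive 5: place 7 GB, 1 GB left
drive 4: place 4 GB, 0 GB left
drive 6: place 7 GB, 1 GB left
drive 7: place 3 GB, 5 GB left
drive 7: place 3 GB, 2 GB left
drive 8: place 7 GB, 1 GB left
drive 9: place 7 GB, 1 GB left
9 drives × 8 GB = 72 GB; used 66 GB; unused 6 GB.

6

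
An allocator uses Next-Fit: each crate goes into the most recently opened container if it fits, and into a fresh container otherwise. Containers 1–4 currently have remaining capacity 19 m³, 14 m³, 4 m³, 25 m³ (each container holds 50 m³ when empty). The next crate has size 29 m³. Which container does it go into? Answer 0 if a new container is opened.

Next-Fit only looks at container 4, which has 25 m³ free.
29 m³ does not fit, so a new container is opened.

0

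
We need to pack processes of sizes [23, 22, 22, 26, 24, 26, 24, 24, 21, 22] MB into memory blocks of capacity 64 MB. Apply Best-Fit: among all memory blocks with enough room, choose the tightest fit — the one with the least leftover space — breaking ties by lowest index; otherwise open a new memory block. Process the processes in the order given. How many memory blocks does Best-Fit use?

5

memory block 1: place 23 MB, 41 MB left
memory block 1: place 22 MB, 19 MB left
memory block 2: place 22 MB, 42 MB left
memory block 2: place 26 MB, 16 MB left
memory block 3: place 24 MB, 40 MB left
memory block 3: place 26 MB, 14 MB left
memory block 4: place 24 MB, 40 MB left
memory block 4: place 24 MB, 16 MB left
memory block 5: place 21 MB, 43 MB left
memory block 5: place 22 MB, 21 MB left
Final memory blocks: [23,22] [22,26] [24,26] [24,24] [21,22].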